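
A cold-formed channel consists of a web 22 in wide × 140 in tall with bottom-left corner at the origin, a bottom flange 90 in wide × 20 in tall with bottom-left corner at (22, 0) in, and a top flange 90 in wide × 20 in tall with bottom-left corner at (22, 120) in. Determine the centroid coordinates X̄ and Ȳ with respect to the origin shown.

web: A = 22 × 140 = 3080.00, centroid at (11.00, 70.00).
bottom flange: A = 90 × 20 = 1800.00, centroid at (67.00, 10.00).
top flange: A = 90 × 20 = 1800.00, centroid at (67.00, 130.00).
ΣA = 6680.00 in², ΣAX̄ = 275080.00 in³, ΣAȲ = 467600.00 in³.
X̄ = 275080.00/6680.00 = 41.18 in; Ȳ = 467600.00/6680.00 = 70.00 in.

X̄ = 41.18 in, Ȳ = 70.00 in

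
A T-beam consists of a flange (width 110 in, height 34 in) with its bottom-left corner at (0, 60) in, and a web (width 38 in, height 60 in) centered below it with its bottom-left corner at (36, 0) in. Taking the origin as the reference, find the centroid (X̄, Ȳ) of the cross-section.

Part | A | x̄ᵢ | ȳᵢ | A·x̄ᵢ | A·ȳᵢ
web | 2280.00 | 55.00 | 30.00 | 125400.00 | 68400.00
flange | 3740.00 | 55.00 | 77.00 | 205700.00 | 287980.00
Σ | 6020.00 |  |  | 331100.00 | 356380.00
X̄ = 331100.00 / 6020.00 = 55.00 in
Ȳ = 356380.00 / 6020.00 = 59.20 in

X̄ = 55.00 in, Ȳ = 59.20 in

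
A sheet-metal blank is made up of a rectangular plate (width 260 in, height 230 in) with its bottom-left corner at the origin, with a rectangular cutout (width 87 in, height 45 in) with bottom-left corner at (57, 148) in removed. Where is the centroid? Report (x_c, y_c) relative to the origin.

plate: A = 260 × 230 = 59800.00, centroid at (130.00, 115.00).
hole: A = −(87 × 45) = -3915.00, centroid at (100.50, 170.50).
ΣA = 55885.00 in², ΣAx_c = 7380542.50 in³, ΣAy_c = 6209492.50 in³.
x_c = 7380542.50/55885.00 = 132.07 in; y_c = 6209492.50/55885.00 = 111.11 in.

x_c = 132.07 in, y_c = 111.11 in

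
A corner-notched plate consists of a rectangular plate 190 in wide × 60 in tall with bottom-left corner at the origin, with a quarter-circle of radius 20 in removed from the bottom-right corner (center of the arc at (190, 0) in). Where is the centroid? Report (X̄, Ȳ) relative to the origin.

plate: A = 190 × 60 = 11400.00, centroid at (95.00, 30.00).
removed quarter-circle: A = −¼π·20² = -314.16, centroid at (181.51, 8.49).
ΣA = 11085.84 in²
ΣAX̄ = (11400.00)(95.00) + (-314.16)(181.51) = 1025976.41 in³
ΣAȲ = (11400.00)(30.00) + (-314.16)(8.49) = 339333.33 in³
X̄ = 1025976.41 / 11085.84 = 92.55 in
Ȳ = 339333.33 / 11085.84 = 30.61 in

X̄ = 92.55 in, Ȳ = 30.61 in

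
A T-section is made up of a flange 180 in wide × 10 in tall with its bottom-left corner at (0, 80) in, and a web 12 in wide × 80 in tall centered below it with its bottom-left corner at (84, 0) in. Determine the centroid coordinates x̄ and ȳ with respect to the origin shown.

x̄ = 90.00 in, ȳ = 69.35 in

web: A = 12 × 80 = 960.00, centroid at (90.00, 40.00).
flange: A = 180 × 10 = 1800.00, centroid at (90.00, 85.00).
ΣA = 2760.00 in², ΣAx̄ = 248400.00 in³, ΣAȳ = 191400.00 in³.
x̄ = 248400.00/2760.00 = 90.00 in; ȳ = 191400.00/2760.00 = 69.35 in.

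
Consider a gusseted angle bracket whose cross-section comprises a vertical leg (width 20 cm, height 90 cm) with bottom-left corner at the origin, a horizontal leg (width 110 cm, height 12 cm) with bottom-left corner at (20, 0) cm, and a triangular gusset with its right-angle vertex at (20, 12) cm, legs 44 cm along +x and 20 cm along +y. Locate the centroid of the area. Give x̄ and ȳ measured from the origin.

x̄ = 37.15 cm, ȳ = 27.28 cm

vertical leg: A = 20 × 90 = 1800.00, centroid at (10.00, 45.00).
horizontal leg: A = 110 × 12 = 1320.00, centroid at (75.00, 6.00).
gusset: A = ½·44·20 = 440.00, centroid at (34.67, 18.67).
ΣA = 3560.00 cm², ΣAx̄ = 132253.33 cm³, ΣAȳ = 97133.33 cm³.
x̄ = 132253.33/3560.00 = 37.15 cm; ȳ = 97133.33/3560.00 = 27.28 cm.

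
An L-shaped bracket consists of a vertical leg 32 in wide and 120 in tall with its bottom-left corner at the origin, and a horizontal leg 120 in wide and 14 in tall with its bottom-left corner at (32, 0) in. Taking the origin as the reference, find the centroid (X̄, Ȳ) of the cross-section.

vertical leg: A = 32 × 120 = 3840.00, centroid at (16.00, 60.00).
horizontal leg: A = 120 × 14 = 1680.00, centroid at (92.00, 7.00).
ΣA = 5520.00 in²
ΣAX̄ = (3840.00)(16.00) + (1680.00)(92.00) = 216000.00 in³
ΣAȲ = (3840.00)(60.00) + (1680.00)(7.00) = 242160.00 in³
X̄ = 216000.00 / 5520.00 = 39.13 in
Ȳ = 242160.00 / 5520.00 = 43.87 in

X̄ = 39.13 in, Ȳ = 43.87 in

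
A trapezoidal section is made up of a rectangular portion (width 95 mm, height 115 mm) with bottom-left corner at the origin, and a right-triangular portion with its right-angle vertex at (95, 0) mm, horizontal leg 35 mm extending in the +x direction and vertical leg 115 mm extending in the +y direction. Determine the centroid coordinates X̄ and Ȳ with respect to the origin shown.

X̄ = 56.70 mm, Ȳ = 54.52 mm

Part | A | x̄ᵢ | ȳᵢ | A·x̄ᵢ | A·ȳᵢ
rectangular portion | 10925.00 | 47.50 | 57.50 | 518937.50 | 628187.50
triangular portion | 2012.50 | 106.67 | 38.33 | 214666.67 | 77145.83
Σ | 12937.50 |  |  | 733604.17 | 705333.33
X̄ = 733604.17 / 12937.50 = 56.70 mm
Ȳ = 705333.33 / 12937.50 = 54.52 mm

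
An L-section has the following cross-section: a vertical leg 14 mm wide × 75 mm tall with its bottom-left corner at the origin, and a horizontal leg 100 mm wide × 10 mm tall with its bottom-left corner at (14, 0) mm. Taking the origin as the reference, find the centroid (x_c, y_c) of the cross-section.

vertical leg: A = 14 × 75 = 1050.00, centroid at (7.00, 37.50).
horizontal leg: A = 100 × 10 = 1000.00, centroid at (64.00, 5.00).
ΣA = 2050.00 mm², ΣAx_c = 71350.00 mm³, ΣAy_c = 44375.00 mm³.
x_c = 71350.00/2050.00 = 34.80 mm; y_c = 44375.00/2050.00 = 21.65 mm.

x_c = 34.80 mm, y_c = 21.65 mm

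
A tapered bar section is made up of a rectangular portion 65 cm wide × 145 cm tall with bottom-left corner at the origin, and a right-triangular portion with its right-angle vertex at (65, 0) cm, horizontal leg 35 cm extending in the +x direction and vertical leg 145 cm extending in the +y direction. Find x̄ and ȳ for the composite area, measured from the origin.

rectangular portion: A = 65 × 145 = 9425.00, centroid at (32.50, 72.50).
triangular portion: A = ½·35·145 = 2537.50, centroid at (76.67, 48.33).
ΣA = 11962.50 cm²
ΣAx̄ = (9425.00)(32.50) + (2537.50)(76.67) = 500854.17 cm³
ΣAȳ = (9425.00)(72.50) + (2537.50)(48.33) = 805958.33 cm³
x̄ = 500854.17 / 11962.50 = 41.87 cm
ȳ = 805958.33 / 11962.50 = 67.37 cm

x̄ = 41.87 cm, ȳ = 67.37 cm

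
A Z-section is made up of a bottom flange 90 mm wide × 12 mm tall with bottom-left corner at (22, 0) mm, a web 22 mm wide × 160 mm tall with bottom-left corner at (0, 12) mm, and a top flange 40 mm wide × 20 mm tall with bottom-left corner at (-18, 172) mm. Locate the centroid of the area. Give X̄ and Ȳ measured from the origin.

X̄ = 20.87 mm, Ȳ = 88.13 mm

bottom flange: A = 90 × 12 = 1080.00, centroid at (67.00, 6.00).
web: A = 22 × 160 = 3520.00, centroid at (11.00, 92.00).
top flange: A = 40 × 20 = 800.00, centroid at (2.00, 182.00).
ΣA = 5400.00 mm², ΣAX̄ = 112680.00 mm³, ΣAȲ = 475920.00 mm³.
X̄ = 112680.00/5400.00 = 20.87 mm; Ȳ = 475920.00/5400.00 = 88.13 mm.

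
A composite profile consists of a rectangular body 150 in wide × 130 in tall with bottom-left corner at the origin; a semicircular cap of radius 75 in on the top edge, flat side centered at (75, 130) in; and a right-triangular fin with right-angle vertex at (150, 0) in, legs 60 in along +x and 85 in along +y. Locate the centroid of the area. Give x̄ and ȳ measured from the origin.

rectangular body: A = 150 × 130 = 19500.00, centroid at (75.00, 65.00).
semicircular top: A = ½π·75² = 8835.73, centroid at (75.00, 161.83).
triangular fin: A = ½·60·85 = 2550.00, centroid at (170.00, 28.33).
ΣA = 30885.73 in²
ΣAx̄ = (19500.00)(75.00) + (8835.73)(75.00) + (2550.00)(170.00) = 2558679.70 in³
ΣAȳ = (19500.00)(65.00) + (8835.73)(161.83) + (2550.00)(28.33) = 2769644.81 in³
x̄ = 2558679.70 / 30885.73 = 82.84 in
ȳ = 2769644.81 / 30885.73 = 89.67 in

x̄ = 82.84 in, ȳ = 89.67 in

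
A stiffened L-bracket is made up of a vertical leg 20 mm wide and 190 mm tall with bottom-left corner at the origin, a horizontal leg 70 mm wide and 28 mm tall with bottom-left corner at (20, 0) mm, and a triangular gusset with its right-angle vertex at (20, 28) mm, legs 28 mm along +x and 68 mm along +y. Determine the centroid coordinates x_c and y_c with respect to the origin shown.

vertical leg: A = 20 × 190 = 3800.00, centroid at (10.00, 95.00).
horizontal leg: A = 70 × 28 = 1960.00, centroid at (55.00, 14.00).
gusset: A = ½·28·68 = 952.00, centroid at (29.33, 50.67).
ΣA = 6712.00 mm²
ΣAx_c = (3800.00)(10.00) + (1960.00)(55.00) + (952.00)(29.33) = 173725.33 mm³
ΣAy_c = (3800.00)(95.00) + (1960.00)(14.00) + (952.00)(50.67) = 436674.67 mm³
x_c = 173725.33 / 6712.00 = 25.88 mm
y_c = 436674.67 / 6712.00 = 65.06 mm

x_c = 25.88 mm, y_c = 65.06 mm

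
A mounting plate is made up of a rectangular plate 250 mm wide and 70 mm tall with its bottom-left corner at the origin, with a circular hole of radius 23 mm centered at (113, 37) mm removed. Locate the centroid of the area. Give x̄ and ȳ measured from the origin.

x̄ = 126.26 mm, ȳ = 34.79 mm

plate: A = 250 × 70 = 17500.00, centroid at (125.00, 35.00).
hole: A = −π·23² = -1661.90, centroid at (113.00, 37.00).
ΣA = 15838.10 mm², ΣAx̄ = 1999705.02 mm³, ΣAȳ = 551009.61 mm³.
x̄ = 1999705.02/15838.10 = 126.26 mm; ȳ = 551009.61/15838.10 = 34.79 mm.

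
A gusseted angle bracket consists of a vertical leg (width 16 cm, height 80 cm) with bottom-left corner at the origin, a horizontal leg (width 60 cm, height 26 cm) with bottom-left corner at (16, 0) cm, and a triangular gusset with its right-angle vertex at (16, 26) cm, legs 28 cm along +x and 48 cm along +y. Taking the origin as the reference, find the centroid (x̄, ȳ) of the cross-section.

Part | A | x̄ᵢ | ȳᵢ | A·x̄ᵢ | A·ȳᵢ
vertical leg | 1280.00 | 8.00 | 40.00 | 10240.00 | 51200.00
horizontal leg | 1560.00 | 46.00 | 13.00 | 71760.00 | 20280.00
gusset | 672.00 | 25.33 | 42.00 | 17024.00 | 28224.00
Σ | 3512.00 |  |  | 99024.00 | 99704.00
x̄ = 99024.00 / 3512.00 = 28.20 cm
ȳ = 99704.00 / 3512.00 = 28.39 cm

x̄ = 28.20 cm, ȳ = 28.39 cm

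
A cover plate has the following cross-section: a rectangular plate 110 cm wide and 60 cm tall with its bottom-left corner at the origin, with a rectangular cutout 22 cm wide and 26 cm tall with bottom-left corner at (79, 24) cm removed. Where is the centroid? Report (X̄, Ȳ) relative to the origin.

X̄ = 51.68 cm, Ȳ = 29.34 cm

plate: A = 110 × 60 = 6600.00, centroid at (55.00, 30.00).
hole: A = −(22 × 26) = -572.00, centroid at (90.00, 37.00).
ΣA = 6028.00 cm²
ΣAX̄ = (6600.00)(55.00) + (-572.00)(90.00) = 311520.00 cm³
ΣAȲ = (6600.00)(30.00) + (-572.00)(37.00) = 176836.00 cm³
X̄ = 311520.00 / 6028.00 = 51.68 cm
Ȳ = 176836.00 / 6028.00 = 29.34 cm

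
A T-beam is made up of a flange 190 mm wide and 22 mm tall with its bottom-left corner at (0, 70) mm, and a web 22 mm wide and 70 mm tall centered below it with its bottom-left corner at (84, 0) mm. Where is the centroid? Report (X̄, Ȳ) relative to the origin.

X̄ = 95.00 mm, Ȳ = 68.62 mm

web: A = 22 × 70 = 1540.00, centroid at (95.00, 35.00).
flange: A = 190 × 22 = 4180.00, centroid at (95.00, 81.00).
ΣA = 5720.00 mm²
ΣAX̄ = (1540.00)(95.00) + (4180.00)(95.00) = 543400.00 mm³
ΣAȲ = (1540.00)(35.00) + (4180.00)(81.00) = 392480.00 mm³
X̄ = 543400.00 / 5720.00 = 95.00 mm
Ȳ = 392480.00 / 5720.00 = 68.62 mm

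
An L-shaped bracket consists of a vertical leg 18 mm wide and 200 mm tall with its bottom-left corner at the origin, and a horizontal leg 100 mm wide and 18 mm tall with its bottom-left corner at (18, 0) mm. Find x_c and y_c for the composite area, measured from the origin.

x_c = 28.67 mm, y_c = 69.67 mm

vertical leg: A = 18 × 200 = 3600.00, centroid at (9.00, 100.00).
horizontal leg: A = 100 × 18 = 1800.00, centroid at (68.00, 9.00).
ΣA = 5400.00 mm², ΣAx_c = 154800.00 mm³, ΣAy_c = 376200.00 mm³.
x_c = 154800.00/5400.00 = 28.67 mm; y_c = 376200.00/5400.00 = 69.67 mm.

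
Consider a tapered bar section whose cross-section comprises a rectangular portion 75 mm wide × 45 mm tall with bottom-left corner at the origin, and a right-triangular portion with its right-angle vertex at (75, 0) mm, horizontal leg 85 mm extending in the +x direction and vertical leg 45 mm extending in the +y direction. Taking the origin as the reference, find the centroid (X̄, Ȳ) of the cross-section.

X̄ = 61.31 mm, Ȳ = 19.79 mm

rectangular portion: A = 75 × 45 = 3375.00, centroid at (37.50, 22.50).
triangular portion: A = ½·85·45 = 1912.50, centroid at (103.33, 15.00).
ΣA = 5287.50 mm²
ΣAX̄ = (3375.00)(37.50) + (1912.50)(103.33) = 324187.50 mm³
ΣAȲ = (3375.00)(22.50) + (1912.50)(15.00) = 104625.00 mm³
X̄ = 324187.50 / 5287.50 = 61.31 mm
Ȳ = 104625.00 / 5287.50 = 19.79 mm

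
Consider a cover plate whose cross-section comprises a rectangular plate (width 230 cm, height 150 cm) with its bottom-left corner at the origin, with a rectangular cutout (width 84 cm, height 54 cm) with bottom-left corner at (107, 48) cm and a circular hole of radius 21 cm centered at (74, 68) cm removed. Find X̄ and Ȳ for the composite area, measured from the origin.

X̄ = 111.59 cm, Ȳ = 75.34 cm

Part | A | x̄ᵢ | ȳᵢ | A·x̄ᵢ | A·ȳᵢ
plate | 34500.00 | 115.00 | 75.00 | 3967500.00 | 2587500.00
hole 1 | -4536.00 | 149.00 | 75.00 | -675864.00 | -340200.00
hole 2 | -1385.44 | 74.00 | 68.00 | -102522.73 | -94210.08
Σ | 28578.56 |  |  | 3189113.27 | 2153089.92
X̄ = 3189113.27 / 28578.56 = 111.59 cm
Ȳ = 2153089.92 / 28578.56 = 75.34 cm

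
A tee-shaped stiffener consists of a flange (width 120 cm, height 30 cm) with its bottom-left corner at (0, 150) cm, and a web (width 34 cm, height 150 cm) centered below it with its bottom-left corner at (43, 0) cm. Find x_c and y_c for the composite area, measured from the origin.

web: A = 34 × 150 = 5100.00, centroid at (60.00, 75.00).
flange: A = 120 × 30 = 3600.00, centroid at (60.00, 165.00).
ΣA = 8700.00 cm²
ΣAx_c = (5100.00)(60.00) + (3600.00)(60.00) = 522000.00 cm³
ΣAy_c = (5100.00)(75.00) + (3600.00)(165.00) = 976500.00 cm³
x_c = 522000.00 / 8700.00 = 60.00 cm
y_c = 976500.00 / 8700.00 = 112.24 cm

x_c = 60.00 cm, y_c = 112.24 cm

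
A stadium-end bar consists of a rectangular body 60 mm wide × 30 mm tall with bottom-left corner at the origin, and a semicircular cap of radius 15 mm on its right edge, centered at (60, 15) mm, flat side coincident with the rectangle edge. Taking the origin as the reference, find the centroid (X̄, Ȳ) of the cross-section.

rectangular body: A = 60 × 30 = 1800.00, centroid at (30.00, 15.00).
semicircular end: A = ½π·15² = 353.43, centroid at (66.37, 15.00).
ΣA = 2153.43 mm², ΣAX̄ = 77455.75 mm³, ΣAȲ = 32301.44 mm³.
X̄ = 77455.75/2153.43 = 35.97 mm; Ȳ = 32301.44/2153.43 = 15.00 mm.

X̄ = 35.97 mm, Ȳ = 15.00 mm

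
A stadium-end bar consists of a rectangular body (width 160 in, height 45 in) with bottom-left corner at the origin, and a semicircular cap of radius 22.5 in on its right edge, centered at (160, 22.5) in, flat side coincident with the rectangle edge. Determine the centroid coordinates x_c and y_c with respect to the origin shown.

Part | A | x̄ᵢ | ȳᵢ | A·x̄ᵢ | A·ȳᵢ
rectangular body | 7200.00 | 80.00 | 22.50 | 576000.00 | 162000.00
semicircular end | 795.22 | 169.55 | 22.50 | 134828.25 | 17892.35
Σ | 7995.22 |  |  | 710828.25 | 179892.35
x_c = 710828.25 / 7995.22 = 88.91 in
y_c = 179892.35 / 7995.22 = 22.50 in

x_c = 88.91 in, y_c = 22.50 in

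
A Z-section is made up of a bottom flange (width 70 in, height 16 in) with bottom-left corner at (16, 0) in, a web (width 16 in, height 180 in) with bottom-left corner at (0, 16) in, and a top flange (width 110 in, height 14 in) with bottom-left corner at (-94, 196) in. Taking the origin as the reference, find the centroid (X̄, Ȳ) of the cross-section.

X̄ = 3.63 in, Ȳ = 113.15 in

bottom flange: A = 70 × 16 = 1120.00, centroid at (51.00, 8.00).
web: A = 16 × 180 = 2880.00, centroid at (8.00, 106.00).
top flange: A = 110 × 14 = 1540.00, centroid at (-39.00, 203.00).
ΣA = 5540.00 in², ΣAX̄ = 20100.00 in³, ΣAȲ = 626860.00 in³.
X̄ = 20100.00/5540.00 = 3.63 in; Ȳ = 626860.00/5540.00 = 113.15 in.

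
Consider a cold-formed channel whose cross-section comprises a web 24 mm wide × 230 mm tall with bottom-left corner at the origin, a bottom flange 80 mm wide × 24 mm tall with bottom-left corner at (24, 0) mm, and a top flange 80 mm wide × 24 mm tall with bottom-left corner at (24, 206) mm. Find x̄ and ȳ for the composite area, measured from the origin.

web: A = 24 × 230 = 5520.00, centroid at (12.00, 115.00).
bottom flange: A = 80 × 24 = 1920.00, centroid at (64.00, 12.00).
top flange: A = 80 × 24 = 1920.00, centroid at (64.00, 218.00).
ΣA = 9360.00 mm²
ΣAx̄ = (5520.00)(12.00) + (1920.00)(64.00) + (1920.00)(64.00) = 312000.00 mm³
ΣAȳ = (5520.00)(115.00) + (1920.00)(12.00) + (1920.00)(218.00) = 1076400.00 mm³
x̄ = 312000.00 / 9360.00 = 33.33 mm
ȳ = 1076400.00 / 9360.00 = 115.00 mm

x̄ = 33.33 mm, ȳ = 115.00 mm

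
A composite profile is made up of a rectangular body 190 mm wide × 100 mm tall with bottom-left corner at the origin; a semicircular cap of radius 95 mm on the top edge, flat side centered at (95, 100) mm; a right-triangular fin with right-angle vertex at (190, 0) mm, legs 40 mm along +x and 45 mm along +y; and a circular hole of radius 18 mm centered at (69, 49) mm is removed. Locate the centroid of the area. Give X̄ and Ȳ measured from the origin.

rectangular body: A = 190 × 100 = 19000.00, centroid at (95.00, 50.00).
semicircular top: A = ½π·95² = 14176.44, centroid at (95.00, 140.32).
triangular fin: A = ½·40·45 = 900.00, centroid at (203.33, 15.00).
hole: A = −π·18² = -1017.88, centroid at (69.00, 49.00).
ΣA = 33058.56 mm², ΣAX̄ = 3264528.06 mm³, ΣAȲ = 2902851.09 mm³.
X̄ = 3264528.06/33058.56 = 98.75 mm; Ȳ = 2902851.09/33058.56 = 87.81 mm.

X̄ = 98.75 mm, Ȳ = 87.81 mm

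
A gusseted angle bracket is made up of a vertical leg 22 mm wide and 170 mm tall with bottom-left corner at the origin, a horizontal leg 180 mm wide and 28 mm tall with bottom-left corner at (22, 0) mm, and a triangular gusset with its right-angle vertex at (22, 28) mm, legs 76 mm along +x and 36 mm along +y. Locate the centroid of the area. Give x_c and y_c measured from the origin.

vertical leg: A = 22 × 170 = 3740.00, centroid at (11.00, 85.00).
horizontal leg: A = 180 × 28 = 5040.00, centroid at (112.00, 14.00).
gusset: A = ½·76·36 = 1368.00, centroid at (47.33, 40.00).
ΣA = 10148.00 mm², ΣAx_c = 670372.00 mm³, ΣAy_c = 443180.00 mm³.
x_c = 670372.00/10148.00 = 66.06 mm; y_c = 443180.00/10148.00 = 43.67 mm.

x_c = 66.06 mm, y_c = 43.67 mm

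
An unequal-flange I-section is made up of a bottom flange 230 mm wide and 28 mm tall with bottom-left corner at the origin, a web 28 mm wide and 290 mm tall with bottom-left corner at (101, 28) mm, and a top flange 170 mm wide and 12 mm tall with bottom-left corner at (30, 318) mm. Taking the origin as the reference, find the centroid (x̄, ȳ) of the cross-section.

x̄ = 115.00 mm, ȳ = 129.87 mm

bottom flange: A = 230 × 28 = 6440.00, centroid at (115.00, 14.00).
web: A = 28 × 290 = 8120.00, centroid at (115.00, 173.00).
top flange: A = 170 × 12 = 2040.00, centroid at (115.00, 324.00).
ΣA = 16600.00 mm², ΣAx̄ = 1909000.00 mm³, ΣAȳ = 2155880.00 mm³.
x̄ = 1909000.00/16600.00 = 115.00 mm; ȳ = 2155880.00/16600.00 = 129.87 mm.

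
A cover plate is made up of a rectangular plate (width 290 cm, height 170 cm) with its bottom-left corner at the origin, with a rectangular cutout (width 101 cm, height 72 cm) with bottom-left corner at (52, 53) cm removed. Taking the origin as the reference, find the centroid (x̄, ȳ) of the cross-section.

plate: A = 290 × 170 = 49300.00, centroid at (145.00, 85.00).
hole: A = −(101 × 72) = -7272.00, centroid at (102.50, 89.00).
ΣA = 42028.00 cm²
ΣAx̄ = (49300.00)(145.00) + (-7272.00)(102.50) = 6403120.00 cm³
ΣAȳ = (49300.00)(85.00) + (-7272.00)(89.00) = 3543292.00 cm³
x̄ = 6403120.00 / 42028.00 = 152.35 cm
ȳ = 3543292.00 / 42028.00 = 84.31 cm

x̄ = 152.35 cm, ȳ = 84.31 cm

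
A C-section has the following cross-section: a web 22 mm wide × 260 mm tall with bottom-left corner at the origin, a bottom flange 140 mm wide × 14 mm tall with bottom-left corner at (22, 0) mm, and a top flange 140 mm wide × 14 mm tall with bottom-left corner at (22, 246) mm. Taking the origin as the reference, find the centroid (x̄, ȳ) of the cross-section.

x̄ = 43.94 mm, ȳ = 130.00 mm

web: A = 22 × 260 = 5720.00, centroid at (11.00, 130.00).
bottom flange: A = 140 × 14 = 1960.00, centroid at (92.00, 7.00).
top flange: A = 140 × 14 = 1960.00, centroid at (92.00, 253.00).
ΣA = 9640.00 mm²
ΣAx̄ = (5720.00)(11.00) + (1960.00)(92.00) + (1960.00)(92.00) = 423560.00 mm³
ΣAȳ = (5720.00)(130.00) + (1960.00)(7.00) + (1960.00)(253.00) = 1253200.00 mm³
x̄ = 423560.00 / 9640.00 = 43.94 mm
ȳ = 1253200.00 / 9640.00 = 130.00 mm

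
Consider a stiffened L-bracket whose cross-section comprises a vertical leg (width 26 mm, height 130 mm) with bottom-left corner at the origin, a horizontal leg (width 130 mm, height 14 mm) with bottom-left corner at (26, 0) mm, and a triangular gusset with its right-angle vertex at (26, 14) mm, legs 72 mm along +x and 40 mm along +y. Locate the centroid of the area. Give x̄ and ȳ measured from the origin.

x̄ = 42.40 mm, ȳ = 40.93 mm

Part | A | x̄ᵢ | ȳᵢ | A·x̄ᵢ | A·ȳᵢ
vertical leg | 3380.00 | 13.00 | 65.00 | 43940.00 | 219700.00
horizontal leg | 1820.00 | 91.00 | 7.00 | 165620.00 | 12740.00
gusset | 1440.00 | 50.00 | 27.33 | 72000.00 | 39360.00
Σ | 6640.00 |  |  | 281560.00 | 271800.00
x̄ = 281560.00 / 6640.00 = 42.40 mm
ȳ = 271800.00 / 6640.00 = 40.93 mm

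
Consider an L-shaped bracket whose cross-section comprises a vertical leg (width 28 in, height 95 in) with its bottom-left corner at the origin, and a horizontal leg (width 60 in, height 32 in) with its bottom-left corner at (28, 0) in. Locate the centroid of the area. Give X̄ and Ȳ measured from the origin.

X̄ = 32.45 in, Ȳ = 34.29 in

vertical leg: A = 28 × 95 = 2660.00, centroid at (14.00, 47.50).
horizontal leg: A = 60 × 32 = 1920.00, centroid at (58.00, 16.00).
ΣA = 4580.00 in²
ΣAX̄ = (2660.00)(14.00) + (1920.00)(58.00) = 148600.00 in³
ΣAȲ = (2660.00)(47.50) + (1920.00)(16.00) = 157070.00 in³
X̄ = 148600.00 / 4580.00 = 32.45 in
Ȳ = 157070.00 / 4580.00 = 34.29 in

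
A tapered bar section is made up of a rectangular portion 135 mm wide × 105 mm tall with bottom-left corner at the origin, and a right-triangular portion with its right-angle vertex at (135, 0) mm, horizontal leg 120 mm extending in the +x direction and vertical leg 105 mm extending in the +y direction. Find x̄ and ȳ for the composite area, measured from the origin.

x̄ = 100.58 mm, ȳ = 47.12 mm

rectangular portion: A = 135 × 105 = 14175.00, centroid at (67.50, 52.50).
triangular portion: A = ½·120·105 = 6300.00, centroid at (175.00, 35.00).
ΣA = 20475.00 mm²
ΣAx̄ = (14175.00)(67.50) + (6300.00)(175.00) = 2059312.50 mm³
ΣAȳ = (14175.00)(52.50) + (6300.00)(35.00) = 964687.50 mm³
x̄ = 2059312.50 / 20475.00 = 100.58 mm
ȳ = 964687.50 / 20475.00 = 47.12 mm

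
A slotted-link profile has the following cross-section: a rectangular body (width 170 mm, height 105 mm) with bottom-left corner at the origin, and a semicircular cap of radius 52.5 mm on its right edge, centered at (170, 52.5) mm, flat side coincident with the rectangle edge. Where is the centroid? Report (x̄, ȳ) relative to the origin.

Part | A | x̄ᵢ | ȳᵢ | A·x̄ᵢ | A·ȳᵢ
rectangular body | 17850.00 | 85.00 | 52.50 | 1517250.00 | 937125.00
semicircular end | 4329.51 | 192.28 | 52.50 | 832485.00 | 227299.14
Σ | 22179.51 |  |  | 2349735.00 | 1164424.14
x̄ = 2349735.00 / 22179.51 = 105.94 mm
ȳ = 1164424.14 / 22179.51 = 52.50 mm

x̄ = 105.94 mm, ȳ = 52.50 mm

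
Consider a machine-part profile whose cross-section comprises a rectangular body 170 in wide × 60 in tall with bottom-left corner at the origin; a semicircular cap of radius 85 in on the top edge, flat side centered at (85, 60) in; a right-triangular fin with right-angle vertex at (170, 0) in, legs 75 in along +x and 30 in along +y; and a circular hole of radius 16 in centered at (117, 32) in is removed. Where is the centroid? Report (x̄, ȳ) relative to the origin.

x̄ = 89.48 in, ȳ = 63.19 in

Part | A | x̄ᵢ | ȳᵢ | A·x̄ᵢ | A·ȳᵢ
rectangular body | 10200.00 | 85.00 | 30.00 | 867000.00 | 306000.00
semicircular top | 11349.00 | 85.00 | 96.08 | 964665.29 | 1090356.87
triangular fin | 1125.00 | 195.00 | 10.00 | 219375.00 | 11250.00
hole | -804.25 | 117.00 | 32.00 | -94096.98 | -25735.93
Σ | 21869.76 |  |  | 1956943.31 | 1381870.95
x̄ = 1956943.31 / 21869.76 = 89.48 in
ȳ = 1381870.95 / 21869.76 = 63.19 in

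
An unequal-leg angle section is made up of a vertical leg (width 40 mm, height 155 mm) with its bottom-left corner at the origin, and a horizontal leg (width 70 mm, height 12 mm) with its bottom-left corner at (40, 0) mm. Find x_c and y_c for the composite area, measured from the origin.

x_c = 26.56 mm, y_c = 68.97 mm

vertical leg: A = 40 × 155 = 6200.00, centroid at (20.00, 77.50).
horizontal leg: A = 70 × 12 = 840.00, centroid at (75.00, 6.00).
ΣA = 7040.00 mm², ΣAx_c = 187000.00 mm³, ΣAy_c = 485540.00 mm³.
x_c = 187000.00/7040.00 = 26.56 mm; y_c = 485540.00/7040.00 = 68.97 mm.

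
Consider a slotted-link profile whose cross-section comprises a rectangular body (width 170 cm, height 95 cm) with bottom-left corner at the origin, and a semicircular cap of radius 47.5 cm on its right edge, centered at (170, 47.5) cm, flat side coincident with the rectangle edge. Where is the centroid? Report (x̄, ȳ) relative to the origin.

x̄ = 103.92 cm, ȳ = 47.50 cm

Part | A | x̄ᵢ | ȳᵢ | A·x̄ᵢ | A·ȳᵢ
rectangular body | 16150.00 | 85.00 | 47.50 | 1372750.00 | 767125.00
semicircular end | 3544.11 | 190.16 | 47.50 | 673946.48 | 168345.19
Σ | 19694.11 |  |  | 2046696.48 | 935470.19
x̄ = 2046696.48 / 19694.11 = 103.92 cm
ȳ = 935470.19 / 19694.11 = 47.50 cm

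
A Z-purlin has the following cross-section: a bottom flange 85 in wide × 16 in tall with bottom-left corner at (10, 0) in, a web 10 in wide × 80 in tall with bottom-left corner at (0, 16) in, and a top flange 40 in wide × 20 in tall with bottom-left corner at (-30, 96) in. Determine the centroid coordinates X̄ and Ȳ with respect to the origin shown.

X̄ = 22.77 in, Ȳ = 47.46 in

Part | A | x̄ᵢ | ȳᵢ | A·x̄ᵢ | A·ȳᵢ
bottom flange | 1360.00 | 52.50 | 8.00 | 71400.00 | 10880.00
web | 800.00 | 5.00 | 56.00 | 4000.00 | 44800.00
top flange | 800.00 | -10.00 | 106.00 | -8000.00 | 84800.00
Σ | 2960.00 |  |  | 67400.00 | 140480.00
X̄ = 67400.00 / 2960.00 = 22.77 in
Ȳ = 140480.00 / 2960.00 = 47.46 in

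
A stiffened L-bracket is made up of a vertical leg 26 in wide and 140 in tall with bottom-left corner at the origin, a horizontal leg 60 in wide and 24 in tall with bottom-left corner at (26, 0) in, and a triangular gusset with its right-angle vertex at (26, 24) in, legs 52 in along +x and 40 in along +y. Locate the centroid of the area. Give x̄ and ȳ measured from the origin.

Part | A | x̄ᵢ | ȳᵢ | A·x̄ᵢ | A·ȳᵢ
vertical leg | 3640.00 | 13.00 | 70.00 | 47320.00 | 254800.00
horizontal leg | 1440.00 | 56.00 | 12.00 | 80640.00 | 17280.00
gusset | 1040.00 | 43.33 | 37.33 | 45066.67 | 38826.67
Σ | 6120.00 |  |  | 173026.67 | 310906.67
x̄ = 173026.67 / 6120.00 = 28.27 in
ȳ = 310906.67 / 6120.00 = 50.80 in

x̄ = 28.27 in, ȳ = 50.80 in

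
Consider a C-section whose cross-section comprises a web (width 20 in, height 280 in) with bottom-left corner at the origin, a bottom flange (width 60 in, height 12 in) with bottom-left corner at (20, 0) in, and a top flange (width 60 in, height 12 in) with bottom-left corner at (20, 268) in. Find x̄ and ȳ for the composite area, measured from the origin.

x̄ = 18.18 in, ȳ = 140.00 in

web: A = 20 × 280 = 5600.00, centroid at (10.00, 140.00).
bottom flange: A = 60 × 12 = 720.00, centroid at (50.00, 6.00).
top flange: A = 60 × 12 = 720.00, centroid at (50.00, 274.00).
ΣA = 7040.00 in², ΣAx̄ = 128000.00 in³, ΣAȳ = 985600.00 in³.
x̄ = 128000.00/7040.00 = 18.18 in; ȳ = 985600.00/7040.00 = 140.00 in.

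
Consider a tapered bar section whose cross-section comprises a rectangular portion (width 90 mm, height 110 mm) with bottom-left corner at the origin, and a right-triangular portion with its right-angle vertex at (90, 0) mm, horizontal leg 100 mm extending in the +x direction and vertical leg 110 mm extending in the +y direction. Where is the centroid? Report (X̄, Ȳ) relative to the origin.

Part | A | x̄ᵢ | ȳᵢ | A·x̄ᵢ | A·ȳᵢ
rectangular portion | 9900.00 | 45.00 | 55.00 | 445500.00 | 544500.00
triangular portion | 5500.00 | 123.33 | 36.67 | 678333.33 | 201666.67
Σ | 15400.00 |  |  | 1123833.33 | 746166.67
X̄ = 1123833.33 / 15400.00 = 72.98 mm
Ȳ = 746166.67 / 15400.00 = 48.45 mm

X̄ = 72.98 mm, Ȳ = 48.45 mm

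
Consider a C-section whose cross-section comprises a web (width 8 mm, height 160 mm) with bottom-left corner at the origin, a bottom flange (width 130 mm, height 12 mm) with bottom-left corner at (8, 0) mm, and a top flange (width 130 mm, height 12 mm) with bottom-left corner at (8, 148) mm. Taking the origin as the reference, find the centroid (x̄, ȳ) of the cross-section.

web: A = 8 × 160 = 1280.00, centroid at (4.00, 80.00).
bottom flange: A = 130 × 12 = 1560.00, centroid at (73.00, 6.00).
top flange: A = 130 × 12 = 1560.00, centroid at (73.00, 154.00).
ΣA = 4400.00 mm²
ΣAx̄ = (1280.00)(4.00) + (1560.00)(73.00) + (1560.00)(73.00) = 232880.00 mm³
ΣAȳ = (1280.00)(80.00) + (1560.00)(6.00) + (1560.00)(154.00) = 352000.00 mm³
x̄ = 232880.00 / 4400.00 = 52.93 mm
ȳ = 352000.00 / 4400.00 = 80.00 mm

x̄ = 52.93 mm, ȳ = 80.00 mm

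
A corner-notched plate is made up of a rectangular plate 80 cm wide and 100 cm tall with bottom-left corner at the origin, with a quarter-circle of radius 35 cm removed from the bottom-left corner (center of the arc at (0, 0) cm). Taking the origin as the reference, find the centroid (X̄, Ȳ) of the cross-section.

X̄ = 43.44 cm, Ȳ = 54.80 cm

Part | A | x̄ᵢ | ȳᵢ | A·x̄ᵢ | A·ȳᵢ
plate | 8000.00 | 40.00 | 50.00 | 320000.00 | 400000.00
removed quarter-circle | -962.11 | 14.85 | 14.85 | -14291.67 | -14291.67
Σ | 7037.89 |  |  | 305708.33 | 385708.33
X̄ = 305708.33 / 7037.89 = 43.44 cm
Ȳ = 385708.33 / 7037.89 = 54.80 cm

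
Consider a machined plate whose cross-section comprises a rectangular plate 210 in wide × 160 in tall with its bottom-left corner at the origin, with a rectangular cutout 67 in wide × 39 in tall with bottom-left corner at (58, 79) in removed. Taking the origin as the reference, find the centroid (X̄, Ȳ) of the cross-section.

X̄ = 106.14 in, Ȳ = 78.44 in

plate: A = 210 × 160 = 33600.00, centroid at (105.00, 80.00).
hole: A = −(67 × 39) = -2613.00, centroid at (91.50, 98.50).
ΣA = 30987.00 in²
ΣAX̄ = (33600.00)(105.00) + (-2613.00)(91.50) = 3288910.50 in³
ΣAȲ = (33600.00)(80.00) + (-2613.00)(98.50) = 2430619.50 in³
X̄ = 3288910.50 / 30987.00 = 106.14 in
Ȳ = 2430619.50 / 30987.00 = 78.44 in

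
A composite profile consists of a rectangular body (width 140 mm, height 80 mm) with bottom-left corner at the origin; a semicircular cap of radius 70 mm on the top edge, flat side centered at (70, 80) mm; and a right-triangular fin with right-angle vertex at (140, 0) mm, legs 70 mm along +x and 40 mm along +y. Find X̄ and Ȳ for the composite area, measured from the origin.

rectangular body: A = 140 × 80 = 11200.00, centroid at (70.00, 40.00).
semicircular top: A = ½π·70² = 7696.90, centroid at (70.00, 109.71).
triangular fin: A = ½·70·40 = 1400.00, centroid at (163.33, 13.33).
ΣA = 20296.90 mm², ΣAX̄ = 1551449.81 mm³, ΣAȲ = 1311085.49 mm³.
X̄ = 1551449.81/20296.90 = 76.44 mm; Ȳ = 1311085.49/20296.90 = 64.60 mm.

X̄ = 76.44 mm, Ȳ = 64.60 mm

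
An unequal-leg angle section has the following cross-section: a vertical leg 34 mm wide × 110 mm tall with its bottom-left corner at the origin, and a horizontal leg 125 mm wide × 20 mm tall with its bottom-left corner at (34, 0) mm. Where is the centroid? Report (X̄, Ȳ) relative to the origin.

vertical leg: A = 34 × 110 = 3740.00, centroid at (17.00, 55.00).
horizontal leg: A = 125 × 20 = 2500.00, centroid at (96.50, 10.00).
ΣA = 6240.00 mm², ΣAX̄ = 304830.00 mm³, ΣAȲ = 230700.00 mm³.
X̄ = 304830.00/6240.00 = 48.85 mm; Ȳ = 230700.00/6240.00 = 36.97 mm.

X̄ = 48.85 mm, Ȳ = 36.97 mm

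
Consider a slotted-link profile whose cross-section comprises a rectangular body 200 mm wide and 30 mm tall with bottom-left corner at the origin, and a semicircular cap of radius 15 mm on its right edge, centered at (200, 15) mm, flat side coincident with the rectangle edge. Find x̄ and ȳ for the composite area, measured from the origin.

x̄ = 105.92 mm, ȳ = 15.00 mm

rectangular body: A = 200 × 30 = 6000.00, centroid at (100.00, 15.00).
semicircular end: A = ½π·15² = 353.43, centroid at (206.37, 15.00).
ΣA = 6353.43 mm², ΣAx̄ = 672935.83 mm³, ΣAȳ = 95301.44 mm³.
x̄ = 672935.83/6353.43 = 105.92 mm; ȳ = 95301.44/6353.43 = 15.00 mm.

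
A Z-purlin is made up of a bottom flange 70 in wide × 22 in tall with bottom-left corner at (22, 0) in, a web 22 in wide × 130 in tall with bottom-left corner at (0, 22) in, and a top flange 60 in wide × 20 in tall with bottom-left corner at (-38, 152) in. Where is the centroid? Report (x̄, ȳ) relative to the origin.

bottom flange: A = 70 × 22 = 1540.00, centroid at (57.00, 11.00).
web: A = 22 × 130 = 2860.00, centroid at (11.00, 87.00).
top flange: A = 60 × 20 = 1200.00, centroid at (-8.00, 162.00).
ΣA = 5600.00 in², ΣAx̄ = 109640.00 in³, ΣAȳ = 460160.00 in³.
x̄ = 109640.00/5600.00 = 19.58 in; ȳ = 460160.00/5600.00 = 82.17 in.

x̄ = 19.58 in, ȳ = 82.17 in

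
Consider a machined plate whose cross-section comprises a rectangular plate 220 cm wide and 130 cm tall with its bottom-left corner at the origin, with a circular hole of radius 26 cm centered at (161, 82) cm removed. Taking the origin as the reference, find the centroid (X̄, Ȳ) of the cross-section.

X̄ = 105.91 cm, Ȳ = 63.64 cm

plate: A = 220 × 130 = 28600.00, centroid at (110.00, 65.00).
hole: A = −π·26² = -2123.72, centroid at (161.00, 82.00).
ΣA = 26476.28 cm², ΣAX̄ = 2804081.62 cm³, ΣAȲ = 1684855.24 cm³.
X̄ = 2804081.62/26476.28 = 105.91 cm; Ȳ = 1684855.24/26476.28 = 63.64 cm.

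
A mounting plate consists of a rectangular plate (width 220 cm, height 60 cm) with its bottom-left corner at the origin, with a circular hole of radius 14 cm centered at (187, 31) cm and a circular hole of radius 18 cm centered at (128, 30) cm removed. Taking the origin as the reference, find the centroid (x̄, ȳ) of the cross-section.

plate: A = 220 × 60 = 13200.00, centroid at (110.00, 30.00).
hole 1: A = −π·14² = -615.75, centroid at (187.00, 31.00).
hole 2: A = −π·18² = -1017.88, centroid at (128.00, 30.00).
ΣA = 11566.37 cm²
ΣAx̄ = (13200.00)(110.00) + (-615.75)(187.00) + (-1017.88)(128.00) = 1206566.22 cm³
ΣAȳ = (13200.00)(30.00) + (-615.75)(31.00) + (-1017.88)(30.00) = 346375.40 cm³
x̄ = 1206566.22 / 11566.37 = 104.32 cm
ȳ = 346375.40 / 11566.37 = 29.95 cm

x̄ = 104.32 cm, ȳ = 29.95 cm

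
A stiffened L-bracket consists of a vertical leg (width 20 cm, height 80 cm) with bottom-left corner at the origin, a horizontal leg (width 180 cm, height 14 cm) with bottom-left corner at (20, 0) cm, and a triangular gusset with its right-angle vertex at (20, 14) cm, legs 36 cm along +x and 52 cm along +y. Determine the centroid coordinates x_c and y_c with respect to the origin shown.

vertical leg: A = 20 × 80 = 1600.00, centroid at (10.00, 40.00).
horizontal leg: A = 180 × 14 = 2520.00, centroid at (110.00, 7.00).
gusset: A = ½·36·52 = 936.00, centroid at (32.00, 31.33).
ΣA = 5056.00 cm², ΣAx_c = 323152.00 cm³, ΣAy_c = 110968.00 cm³.
x_c = 323152.00/5056.00 = 63.91 cm; y_c = 110968.00/5056.00 = 21.95 cm.

x_c = 63.91 cm, y_c = 21.95 cm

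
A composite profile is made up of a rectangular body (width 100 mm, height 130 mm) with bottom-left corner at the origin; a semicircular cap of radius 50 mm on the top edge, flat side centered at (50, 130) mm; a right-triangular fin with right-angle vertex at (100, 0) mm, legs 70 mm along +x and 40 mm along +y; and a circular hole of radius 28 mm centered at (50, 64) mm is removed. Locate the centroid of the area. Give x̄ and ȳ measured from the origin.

rectangular body: A = 100 × 130 = 13000.00, centroid at (50.00, 65.00).
semicircular top: A = ½π·50² = 3926.99, centroid at (50.00, 151.22).
triangular fin: A = ½·70·40 = 1400.00, centroid at (123.33, 13.33).
hole: A = −π·28² = -2463.01, centroid at (50.00, 64.00).
ΣA = 15863.98 mm², ΣAx̄ = 895865.78 mm³, ΣAȳ = 1299876.25 mm³.
x̄ = 895865.78/15863.98 = 56.47 mm; ȳ = 1299876.25/15863.98 = 81.94 mm.

x̄ = 56.47 mm, ȳ = 81.94 mm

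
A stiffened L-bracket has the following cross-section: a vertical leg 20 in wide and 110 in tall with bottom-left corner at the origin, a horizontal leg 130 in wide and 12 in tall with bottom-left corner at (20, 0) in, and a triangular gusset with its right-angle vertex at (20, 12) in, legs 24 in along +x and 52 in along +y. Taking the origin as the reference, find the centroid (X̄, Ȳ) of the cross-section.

X̄ = 39.25 in, Ȳ = 33.91 in

vertical leg: A = 20 × 110 = 2200.00, centroid at (10.00, 55.00).
horizontal leg: A = 130 × 12 = 1560.00, centroid at (85.00, 6.00).
gusset: A = ½·24·52 = 624.00, centroid at (28.00, 29.33).
ΣA = 4384.00 in²
ΣAX̄ = (2200.00)(10.00) + (1560.00)(85.00) + (624.00)(28.00) = 172072.00 in³
ΣAȲ = (2200.00)(55.00) + (1560.00)(6.00) + (624.00)(29.33) = 148664.00 in³
X̄ = 172072.00 / 4384.00 = 39.25 in
Ȳ = 148664.00 / 4384.00 = 33.91 in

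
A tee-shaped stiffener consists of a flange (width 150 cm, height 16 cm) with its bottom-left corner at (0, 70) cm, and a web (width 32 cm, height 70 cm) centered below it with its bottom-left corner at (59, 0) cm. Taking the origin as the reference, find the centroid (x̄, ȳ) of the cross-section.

web: A = 32 × 70 = 2240.00, centroid at (75.00, 35.00).
flange: A = 150 × 16 = 2400.00, centroid at (75.00, 78.00).
ΣA = 4640.00 cm², ΣAx̄ = 348000.00 cm³, ΣAȳ = 265600.00 cm³.
x̄ = 348000.00/4640.00 = 75.00 cm; ȳ = 265600.00/4640.00 = 57.24 cm.

x̄ = 75.00 cm, ȳ = 57.24 cm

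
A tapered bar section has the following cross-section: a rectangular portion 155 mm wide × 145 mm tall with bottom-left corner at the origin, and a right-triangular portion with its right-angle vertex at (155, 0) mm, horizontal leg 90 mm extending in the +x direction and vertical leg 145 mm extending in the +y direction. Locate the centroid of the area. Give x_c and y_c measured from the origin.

rectangular portion: A = 155 × 145 = 22475.00, centroid at (77.50, 72.50).
triangular portion: A = ½·90·145 = 6525.00, centroid at (185.00, 48.33).
ΣA = 29000.00 mm², ΣAx_c = 2948937.50 mm³, ΣAy_c = 1944812.50 mm³.
x_c = 2948937.50/29000.00 = 101.69 mm; y_c = 1944812.50/29000.00 = 67.06 mm.

x_c = 101.69 mm, y_c = 67.06 mm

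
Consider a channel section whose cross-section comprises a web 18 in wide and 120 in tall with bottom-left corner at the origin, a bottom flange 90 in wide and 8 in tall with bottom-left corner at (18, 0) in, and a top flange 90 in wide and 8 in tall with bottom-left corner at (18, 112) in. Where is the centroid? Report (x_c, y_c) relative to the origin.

x_c = 30.60 in, y_c = 60.00 in

web: A = 18 × 120 = 2160.00, centroid at (9.00, 60.00).
bottom flange: A = 90 × 8 = 720.00, centroid at (63.00, 4.00).
top flange: A = 90 × 8 = 720.00, centroid at (63.00, 116.00).
ΣA = 3600.00 in², ΣAx_c = 110160.00 in³, ΣAy_c = 216000.00 in³.
x_c = 110160.00/3600.00 = 30.60 in; y_c = 216000.00/3600.00 = 60.00 in.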